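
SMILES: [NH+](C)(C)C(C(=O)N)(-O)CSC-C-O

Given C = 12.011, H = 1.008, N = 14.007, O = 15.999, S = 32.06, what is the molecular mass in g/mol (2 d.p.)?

209.28

Molecular formula: C7H17N2O3S+.
M = 7×12.011 + 17×1.008 + 2×14.007 + 3×15.999 + 1×32.06 = 209.28 g/mol.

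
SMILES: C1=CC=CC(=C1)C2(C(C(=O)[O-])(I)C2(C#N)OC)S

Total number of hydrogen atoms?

9

Hydrogens are implicit in SMILES; fill each atom to its normal valence:
  5 × C (aromatic): 1 H each → 5
  5 × C: no H
  2 × O: no H
  1 × C: 3 H
  1 × C (aromatic): no H
  1 × I: no H
  1 × N: no H
  1 × O (charge -1): no H
  1 × S: 1 H
  Total hydrogens = 9.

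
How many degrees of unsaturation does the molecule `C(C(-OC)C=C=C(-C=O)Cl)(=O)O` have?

Molecular formula from the SMILES: C7H7ClO4.
DoU = (2C + 2 + N − H − X)/2 = (2·7 + 2 + 0 − 7 − 1)/2 = 8/2 = 4.
(Structurally: 0 ring(s) + 4 π bond(s) = 4.)

4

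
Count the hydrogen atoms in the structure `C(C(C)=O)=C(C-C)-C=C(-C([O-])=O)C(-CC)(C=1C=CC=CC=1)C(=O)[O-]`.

Hydrogens are implicit in SMILES; fill each atom to its normal valence:
  6 × C: no H
  5 × C (aromatic): 1 H each → 5
  3 × C: 3 H each → 9
  3 × O: no H
  2 × C: 2 H each → 4
  2 × C: 1 H each → 2
  2 × O (charge -1): no H
  1 × C (aromatic): no H
  Total hydrogens = 20.

20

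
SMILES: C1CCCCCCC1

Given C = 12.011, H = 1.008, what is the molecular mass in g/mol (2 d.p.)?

Molecular formula: C8H16.
M = 8×12.011 + 16×1.008 = 112.22 g/mol.

112.22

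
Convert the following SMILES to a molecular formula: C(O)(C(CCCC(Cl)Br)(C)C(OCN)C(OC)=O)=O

Heavy atoms from the SMILES: 1 Br, 11 C, 1 Cl, 1 N, 5 O.
Implicit hydrogens by atom environment:
  4 × C: 2 H each → 8
  4 × O: no H
  3 × C: no H
  2 × C: 3 H each → 6
  2 × C: 1 H each → 2
  1 × Br: no H
  1 × Cl: no H
  1 × N: 2 H
  1 × O: 1 H
  Total hydrogens = 19.
Molecular formula: C11H19BrClNO5

C11H19BrClNO5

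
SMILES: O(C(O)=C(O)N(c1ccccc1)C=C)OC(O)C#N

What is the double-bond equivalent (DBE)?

8

Molecular formula from the SMILES: C12H12N2O5.
DoU = (2C + 2 + N − H − X)/2 = (2·12 + 2 + 2 − 12 − 0)/2 = 16/2 = 8.
(Structurally: 1 ring(s) + 7 π bond(s) = 8.)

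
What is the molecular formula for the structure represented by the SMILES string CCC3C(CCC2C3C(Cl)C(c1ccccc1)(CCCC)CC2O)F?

Heavy atoms from the SMILES: 22 C, 1 Cl, 1 F, 1 O.
Implicit hydrogens by atom environment:
  7 × C: 2 H each → 14
  6 × C: 1 H each → 6
  5 × C (aromatic): 1 H each → 5
  2 × C: 3 H each → 6
  1 × C: no H
  1 × C (aromatic): no H
  1 × Cl: no H
  1 × F: no H
  1 × O: 1 H
  Total hydrogens = 32.
Molecular formula: C22H32ClFO

C22H32ClFO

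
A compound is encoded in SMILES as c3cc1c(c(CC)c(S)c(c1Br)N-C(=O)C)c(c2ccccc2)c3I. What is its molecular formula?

C20H17BrINOS

Heavy atoms from the SMILES: 1 Br, 20 C, 1 I, 1 N, 1 O, 1 S.
Implicit hydrogens by atom environment:
  9 × C (aromatic): no H
  7 × C (aromatic): 1 H each → 7
  2 × C: 3 H each → 6
  1 × Br: no H
  1 × C: 2 H
  1 × C: no H
  1 × I: no H
  1 × N: 1 H
  1 × O: no H
  1 × S: 1 H
  Total hydrogens = 17.
Molecular formula: C20H17BrINOS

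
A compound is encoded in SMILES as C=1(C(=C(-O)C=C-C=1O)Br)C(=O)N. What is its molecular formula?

C7H6BrNO3

Heavy atoms from the SMILES: 1 Br, 7 C, 1 N, 3 O.
Implicit hydrogens by atom environment:
  4 × C (aromatic): no H
  2 × C (aromatic): 1 H each → 2
  2 × O: 1 H each → 2
  1 × Br: no H
  1 × C: no H
  1 × N: 2 H
  1 × O: no H
  Total hydrogens = 6.
Molecular formula: C7H6BrNO3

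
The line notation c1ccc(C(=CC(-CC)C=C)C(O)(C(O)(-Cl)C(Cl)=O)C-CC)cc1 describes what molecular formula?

Heavy atoms from the SMILES: 19 C, 2 Cl, 3 O.
Implicit hydrogens by atom environment:
  5 × C (aromatic): 1 H each → 5
  4 × C: 2 H each → 8
  4 × C: no H
  3 × C: 1 H each → 3
  2 × C: 3 H each → 6
  2 × Cl: no H
  2 × O: 1 H each → 2
  1 × C (aromatic): no H
  1 × O: no H
  Total hydrogens = 24.
Molecular formula: C19H24Cl2O3

C19H24Cl2O3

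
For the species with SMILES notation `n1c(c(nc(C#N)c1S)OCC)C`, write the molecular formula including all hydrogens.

C8H9N3OS

Heavy atoms from the SMILES: 8 C, 3 N, 1 O, 1 S.
Implicit hydrogens by atom environment:
  4 × C (aromatic): no H
  2 × C: 3 H each → 6
  2 × N (aromatic): no H
  1 × C: 2 H
  1 × C: no H
  1 × N: no H
  1 × O: no H
  1 × S: 1 H
  Total hydrogens = 9.
Molecular formula: C8H9N3OS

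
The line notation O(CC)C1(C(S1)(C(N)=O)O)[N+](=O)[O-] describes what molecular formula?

C5H8N2O5S

Heavy atoms from the SMILES: 5 C, 2 N, 5 O, 1 S.
Implicit hydrogens by atom environment:
  3 × C: no H
  3 × O: no H
  1 × C: 3 H
  1 × C: 2 H
  1 × N: 2 H
  1 × N (charge +1): no H
  1 × O: 1 H
  1 × O (charge -1): no H
  1 × S: no H
  Total hydrogens = 8.
Molecular formula: C5H8N2O5S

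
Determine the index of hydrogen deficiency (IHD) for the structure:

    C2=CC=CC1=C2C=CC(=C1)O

7

Molecular formula from the SMILES: C10H8O.
DoU = (2C + 2 + N − H − X)/2 = (2·10 + 2 + 0 − 8 − 0)/2 = 14/2 = 7.
(Structurally: 2 ring(s) + 5 π bond(s) = 7.)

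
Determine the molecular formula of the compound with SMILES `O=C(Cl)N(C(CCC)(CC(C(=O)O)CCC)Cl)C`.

Heavy atoms from the SMILES: 12 C, 2 Cl, 1 N, 3 O.
Implicit hydrogens by atom environment:
  5 × C: 2 H each → 10
  3 × C: 3 H each → 9
  3 × C: no H
  2 × Cl: no H
  2 × O: no H
  1 × C: 1 H
  1 × N: no H
  1 × O: 1 H
  Total hydrogens = 21.
Molecular formula: C12H21Cl2NO3

C12H21Cl2NO3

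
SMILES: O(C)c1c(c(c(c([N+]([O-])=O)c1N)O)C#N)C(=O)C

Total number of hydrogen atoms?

9

Hydrogens are implicit in SMILES; fill each atom to its normal valence:
  6 × C (aromatic): no H
  3 × O: no H
  2 × C: 3 H each → 6
  2 × C: no H
  1 × N: 2 H
  1 × N: no H
  1 × N (charge +1): no H
  1 × O: 1 H
  1 × O (charge -1): no H
  Total hydrogens = 9.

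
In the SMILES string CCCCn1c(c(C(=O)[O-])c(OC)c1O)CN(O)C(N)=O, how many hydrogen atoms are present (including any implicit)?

Hydrogens are implicit in SMILES; fill each atom to its normal valence:
  4 × C: 2 H each → 8
  4 × C (aromatic): no H
  3 × O: no H
  2 × C: 3 H each → 6
  2 × C: no H
  2 × O: 1 H each → 2
  1 × N: 2 H
  1 × N (aromatic): no H
  1 × N: no H
  1 × O (charge -1): no H
  Total hydrogens = 18.

18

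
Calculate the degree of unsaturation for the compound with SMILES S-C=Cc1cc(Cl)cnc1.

5

Molecular formula from the SMILES: C7H6ClNS.
DoU = (2C + 2 + N − H − X)/2 = (2·7 + 2 + 1 − 6 − 1)/2 = 10/2 = 5.
(Structurally: 1 ring(s) + 4 π bond(s) = 5.)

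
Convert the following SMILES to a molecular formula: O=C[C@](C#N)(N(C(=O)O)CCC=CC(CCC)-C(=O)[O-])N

C13H18N3O5-

Heavy atoms from the SMILES: 13 C, 3 N, 5 O.
Implicit hydrogens by atom environment:
  4 × C: 2 H each → 8
  4 × C: 1 H each → 4
  4 × C: no H
  3 × O: no H
  2 × N: no H
  1 × C: 3 H
  1 × N: 2 H
  1 × O: 1 H
  1 × O (charge -1): no H
  Total hydrogens = 18.
Net charge -1.
Molecular formula: C13H18N3O5-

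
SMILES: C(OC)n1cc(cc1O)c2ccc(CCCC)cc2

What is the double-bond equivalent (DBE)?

7

Molecular formula from the SMILES: C16H21NO2.
DoU = (2C + 2 + N − H − X)/2 = (2·16 + 2 + 1 − 21 − 0)/2 = 14/2 = 7.
(Structurally: 2 ring(s) + 5 π bond(s) = 7.)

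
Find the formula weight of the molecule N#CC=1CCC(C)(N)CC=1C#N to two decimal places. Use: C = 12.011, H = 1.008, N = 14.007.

161.21

Molecular formula: C9H11N3.
M = 9×12.011 + 11×1.008 + 3×14.007 = 161.21 g/mol.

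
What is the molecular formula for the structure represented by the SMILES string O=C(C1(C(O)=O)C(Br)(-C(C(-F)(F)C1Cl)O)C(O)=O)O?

C8H6BrClF2O7

Heavy atoms from the SMILES: 1 Br, 8 C, 1 Cl, 2 F, 7 O.
Implicit hydrogens by atom environment:
  6 × C: no H
  4 × O: 1 H each → 4
  3 × O: no H
  2 × C: 1 H each → 2
  2 × F: no H
  1 × Br: no H
  1 × Cl: no H
  Total hydrogens = 6.
Molecular formula: C8H6BrClF2O7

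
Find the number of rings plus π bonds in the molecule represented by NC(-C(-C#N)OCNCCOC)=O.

3

Molecular formula from the SMILES: C7H13N3O3.
DoU = (2C + 2 + N − H − X)/2 = (2·7 + 2 + 3 − 13 − 0)/2 = 6/2 = 3.
(Structurally: 0 ring(s) + 3 π bond(s) = 3.)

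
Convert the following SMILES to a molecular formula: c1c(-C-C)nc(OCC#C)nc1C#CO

C11H10N2O2

Heavy atoms from the SMILES: 11 C, 2 N, 2 O.
Implicit hydrogens by atom environment:
  3 × C (aromatic): no H
  3 × C: no H
  2 × C: 2 H each → 4
  2 × N (aromatic): no H
  1 × C: 3 H
  1 × C (aromatic): 1 H
  1 × C: 1 H
  1 × O: 1 H
  1 × O: no H
  Total hydrogens = 10.
Molecular formula: C11H10N2O2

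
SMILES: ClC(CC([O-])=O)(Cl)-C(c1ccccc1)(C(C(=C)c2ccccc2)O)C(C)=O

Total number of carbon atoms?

The symbol for carbon appears 21 times in the SMILES. Lowercase c denotes aromatic carbon and counts toward C.

21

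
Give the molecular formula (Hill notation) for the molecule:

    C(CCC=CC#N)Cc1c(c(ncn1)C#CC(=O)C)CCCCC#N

C20H22N4O

Heavy atoms from the SMILES: 20 C, 4 N, 1 O.
Implicit hydrogens by atom environment:
  8 × C: 2 H each → 16
  5 × C: no H
  3 × C (aromatic): no H
  2 × C: 1 H each → 2
  2 × N (aromatic): no H
  2 × N: no H
  1 × C: 3 H
  1 × C (aromatic): 1 H
  1 × O: no H
  Total hydrogens = 22.
Molecular formula: C20H22N4O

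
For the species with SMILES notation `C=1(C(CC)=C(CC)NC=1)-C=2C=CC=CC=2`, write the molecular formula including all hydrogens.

Heavy atoms from the SMILES: 14 C, 1 N.
Implicit hydrogens by atom environment:
  6 × C (aromatic): 1 H each → 6
  4 × C (aromatic): no H
  2 × C: 3 H each → 6
  2 × C: 2 H each → 4
  1 × N (aromatic): 1 H
  Total hydrogens = 17.
Molecular formula: C14H17N

C14H17N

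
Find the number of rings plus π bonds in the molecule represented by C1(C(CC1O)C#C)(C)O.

3

Molecular formula from the SMILES: C7H10O2.
DoU = (2C + 2 + N − H − X)/2 = (2·7 + 2 + 0 − 10 − 0)/2 = 6/2 = 3.
(Structurally: 1 ring(s) + 2 π bond(s) = 3.)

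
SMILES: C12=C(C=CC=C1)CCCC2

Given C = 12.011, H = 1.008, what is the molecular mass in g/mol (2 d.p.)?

Molecular formula: C10H12.
M = 10×12.011 + 12×1.008 = 132.21 g/mol.

132.21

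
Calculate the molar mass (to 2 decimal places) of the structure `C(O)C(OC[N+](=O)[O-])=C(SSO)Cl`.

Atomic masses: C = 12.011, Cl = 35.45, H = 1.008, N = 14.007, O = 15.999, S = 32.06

Molecular formula: C4H6ClNO5S2.
M = 4×12.011 + 1×35.45 + 6×1.008 + 1×14.007 + 5×15.999 + 2×32.06 = 247.66 g/mol.

247.66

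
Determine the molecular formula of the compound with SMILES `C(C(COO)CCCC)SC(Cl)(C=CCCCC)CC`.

Heavy atoms from the SMILES: 16 C, 1 Cl, 2 O, 1 S.
Implicit hydrogens by atom environment:
  9 × C: 2 H each → 18
  3 × C: 3 H each → 9
  3 × C: 1 H each → 3
  1 × C: no H
  1 × Cl: no H
  1 × O: 1 H
  1 × O: no H
  1 × S: no H
  Total hydrogens = 31.
Molecular formula: C16H31ClO2S

C16H31ClO2S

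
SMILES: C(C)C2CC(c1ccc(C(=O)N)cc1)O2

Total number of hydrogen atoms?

15

Hydrogens are implicit in SMILES; fill each atom to its normal valence:
  4 × C (aromatic): 1 H each → 4
  2 × C: 2 H each → 4
  2 × C: 1 H each → 2
  2 × C (aromatic): no H
  2 × O: no H
  1 × C: 3 H
  1 × C: no H
  1 × N: 2 H
  Total hydrogens = 15.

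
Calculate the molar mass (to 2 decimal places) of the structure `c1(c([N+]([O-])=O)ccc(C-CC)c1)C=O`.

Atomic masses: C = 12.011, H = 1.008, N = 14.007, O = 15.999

Molecular formula: C10H11NO3.
M = 10×12.011 + 11×1.008 + 1×14.007 + 3×15.999 = 193.20 g/mol.

193.20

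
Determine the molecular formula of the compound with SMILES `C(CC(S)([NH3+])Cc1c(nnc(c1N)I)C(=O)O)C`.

Heavy atoms from the SMILES: 10 C, 1 I, 4 N, 2 O, 1 S.
Implicit hydrogens by atom environment:
  4 × C (aromatic): no H
  3 × C: 2 H each → 6
  2 × C: no H
  2 × N (aromatic): no H
  1 × C: 3 H
  1 × I: no H
  1 × N (charge +1): 3 H
  1 × N: 2 H
  1 × O: 1 H
  1 × O: no H
  1 × S: 1 H
  Total hydrogens = 16.
Net charge +1.
Molecular formula: C10H16IN4O2S+

C10H16IN4O2S+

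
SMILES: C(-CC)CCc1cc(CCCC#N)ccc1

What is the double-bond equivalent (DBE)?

Molecular formula from the SMILES: C15H21N.
DoU = (2C + 2 + N − H − X)/2 = (2·15 + 2 + 1 − 21 − 0)/2 = 12/2 = 6.
(Structurally: 1 ring(s) + 5 π bond(s) = 6.)

6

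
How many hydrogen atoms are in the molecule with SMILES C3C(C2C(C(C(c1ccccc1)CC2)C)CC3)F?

Hydrogens are implicit in SMILES; fill each atom to its normal valence:
  5 × C: 2 H each → 10
  5 × C: 1 H each → 5
  5 × C (aromatic): 1 H each → 5
  1 × C: 3 H
  1 × C (aromatic): no H
  1 × F: no H
  Total hydrogens = 23.

23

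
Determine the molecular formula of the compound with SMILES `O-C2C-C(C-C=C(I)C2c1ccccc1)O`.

Heavy atoms from the SMILES: 13 C, 1 I, 2 O.
Implicit hydrogens by atom environment:
  5 × C (aromatic): 1 H each → 5
  4 × C: 1 H each → 4
  2 × C: 2 H each → 4
  2 × O: 1 H each → 2
  1 × C: no H
  1 × C (aromatic): no H
  1 × I: no H
  Total hydrogens = 15.
Molecular formula: C13H15IO2

C13H15IO2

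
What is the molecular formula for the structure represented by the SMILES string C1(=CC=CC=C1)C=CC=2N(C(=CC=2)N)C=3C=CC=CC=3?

C18H16N2

Heavy atoms from the SMILES: 18 C, 2 N.
Implicit hydrogens by atom environment:
  12 × C (aromatic): 1 H each → 12
  4 × C (aromatic): no H
  2 × C: 1 H each → 2
  1 × N: 2 H
  1 × N (aromatic): no H
  Total hydrogens = 16.
Molecular formula: C18H16N2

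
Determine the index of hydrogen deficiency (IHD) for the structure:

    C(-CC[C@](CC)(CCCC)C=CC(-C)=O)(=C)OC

Molecular formula from the SMILES: C16H28O2.
DoU = (2C + 2 + N − H − X)/2 = (2·16 + 2 + 0 − 28 − 0)/2 = 6/2 = 3.
(Structurally: 0 ring(s) + 3 π bond(s) = 3.)

3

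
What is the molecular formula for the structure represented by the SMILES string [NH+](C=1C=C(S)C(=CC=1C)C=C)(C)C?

Heavy atoms from the SMILES: 11 C, 1 N, 1 S.
Implicit hydrogens by atom environment:
  4 × C (aromatic): no H
  3 × C: 3 H each → 9
  2 × C (aromatic): 1 H each → 2
  1 × C: 2 H
  1 × C: 1 H
  1 × N (charge +1): 1 H
  1 × S: 1 H
  Total hydrogens = 16.
Net charge +1.
Molecular formula: C11H16NS+

C11H16NS+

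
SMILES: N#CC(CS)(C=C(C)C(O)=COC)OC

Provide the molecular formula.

Heavy atoms from the SMILES: 10 C, 1 N, 3 O, 1 S.
Implicit hydrogens by atom environment:
  4 × C: no H
  3 × C: 3 H each → 9
  2 × C: 1 H each → 2
  2 × O: no H
  1 × C: 2 H
  1 × N: no H
  1 × O: 1 H
  1 × S: 1 H
  Total hydrogens = 15.
Molecular formula: C10H15NO3S

C10H15NO3S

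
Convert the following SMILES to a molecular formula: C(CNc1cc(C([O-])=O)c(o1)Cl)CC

C9H11ClNO3-

Heavy atoms from the SMILES: 9 C, 1 Cl, 1 N, 3 O.
Implicit hydrogens by atom environment:
  3 × C: 2 H each → 6
  3 × C (aromatic): no H
  1 × C: 3 H
  1 × C (aromatic): 1 H
  1 × C: no H
  1 × Cl: no H
  1 × N: 1 H
  1 × O (aromatic): no H
  1 × O: no H
  1 × O (charge -1): no H
  Total hydrogens = 11.
Net charge -1.
Molecular formula: C9H11ClNO3-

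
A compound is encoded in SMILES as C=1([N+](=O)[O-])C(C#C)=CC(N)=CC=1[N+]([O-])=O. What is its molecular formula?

C8H5N3O4

Heavy atoms from the SMILES: 8 C, 3 N, 4 O.
Implicit hydrogens by atom environment:
  4 × C (aromatic): no H
  2 × C (aromatic): 1 H each → 2
  2 × N (charge +1): no H
  2 × O: no H
  2 × O (charge -1): no H
  1 × C: 1 H
  1 × C: no H
  1 × N: 2 H
  Total hydrogens = 5.
Molecular formula: C8H5N3O4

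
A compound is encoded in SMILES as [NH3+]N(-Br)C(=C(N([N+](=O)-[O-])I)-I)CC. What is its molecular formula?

Heavy atoms from the SMILES: 1 Br, 4 C, 2 I, 4 N, 2 O.
Implicit hydrogens by atom environment:
  2 × C: no H
  2 × I: no H
  2 × N: no H
  1 × Br: no H
  1 × C: 3 H
  1 × C: 2 H
  1 × N (charge +1): 3 H
  1 × N (charge +1): no H
  1 × O: no H
  1 × O (charge -1): no H
  Total hydrogens = 8.
Net charge +1.
Molecular formula: C4H8BrI2N4O2+

C4H8BrI2N4O2+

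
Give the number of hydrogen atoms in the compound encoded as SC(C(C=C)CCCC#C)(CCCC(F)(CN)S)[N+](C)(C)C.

32

Hydrogens are implicit in SMILES; fill each atom to its normal valence:
  8 × C: 2 H each → 16
  3 × C: 3 H each → 9
  3 × C: 1 H each → 3
  3 × C: no H
  2 × S: 1 H each → 2
  1 × F: no H
  1 × N: 2 H
  1 × N (charge +1): no H
  Total hydrogens = 32.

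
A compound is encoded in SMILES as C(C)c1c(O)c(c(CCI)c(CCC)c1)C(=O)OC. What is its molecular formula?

C15H21IO3

Heavy atoms from the SMILES: 15 C, 1 I, 3 O.
Implicit hydrogens by atom environment:
  5 × C: 2 H each → 10
  5 × C (aromatic): no H
  3 × C: 3 H each → 9
  2 × O: no H
  1 × C (aromatic): 1 H
  1 × C: no H
  1 × I: no H
  1 × O: 1 H
  Total hydrogens = 21.
Molecular formula: C15H21IO3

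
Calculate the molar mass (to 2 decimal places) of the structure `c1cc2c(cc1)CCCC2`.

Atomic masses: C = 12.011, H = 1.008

Molecular formula: C10H12.
M = 10×12.011 + 12×1.008 = 132.21 g/mol.

132.21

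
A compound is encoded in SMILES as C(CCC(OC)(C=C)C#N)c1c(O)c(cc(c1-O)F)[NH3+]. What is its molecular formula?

Heavy atoms from the SMILES: 14 C, 1 F, 2 N, 3 O.
Implicit hydrogens by atom environment:
  5 × C (aromatic): no H
  4 × C: 2 H each → 8
  2 × C: no H
  2 × O: 1 H each → 2
  1 × C: 3 H
  1 × C (aromatic): 1 H
  1 × C: 1 H
  1 × F: no H
  1 × N (charge +1): 3 H
  1 × N: no H
  1 × O: no H
  Total hydrogens = 18.
Net charge +1.
Molecular formula: C14H18FN2O3+

C14H18FN2O3+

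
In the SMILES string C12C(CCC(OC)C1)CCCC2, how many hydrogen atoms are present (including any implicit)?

20

Hydrogens are implicit in SMILES; fill each atom to its normal valence:
  7 × C: 2 H each → 14
  3 × C: 1 H each → 3
  1 × C: 3 H
  1 × O: no H
  Total hydrogens = 20.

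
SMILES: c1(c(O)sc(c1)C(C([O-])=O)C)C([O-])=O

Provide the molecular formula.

Heavy atoms from the SMILES: 8 C, 5 O, 1 S.
Implicit hydrogens by atom environment:
  3 × C (aromatic): no H
  2 × C: no H
  2 × O: no H
  2 × O (charge -1): no H
  1 × C: 3 H
  1 × C (aromatic): 1 H
  1 × C: 1 H
  1 × O: 1 H
  1 × S (aromatic): no H
  Total hydrogens = 6.
Net charge -2.
Molecular formula: [C8H6O5S]2-

[C8H6O5S]2-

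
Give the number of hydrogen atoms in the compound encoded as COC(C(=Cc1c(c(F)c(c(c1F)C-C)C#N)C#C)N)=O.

12

Hydrogens are implicit in SMILES; fill each atom to its normal valence:
  6 × C (aromatic): no H
  4 × C: no H
  2 × C: 3 H each → 6
  2 × C: 1 H each → 2
  2 × F: no H
  2 × O: no H
  1 × C: 2 H
  1 × N: 2 H
  1 × N: no H
  Total hydrogens = 12.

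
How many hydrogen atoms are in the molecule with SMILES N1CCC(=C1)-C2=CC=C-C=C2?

11

Hydrogens are implicit in SMILES; fill each atom to its normal valence:
  5 × C (aromatic): 1 H each → 5
  2 × C: 2 H each → 4
  1 × C: 1 H
  1 × C: no H
  1 × C (aromatic): no H
  1 × N: 1 H
  Total hydrogens = 11.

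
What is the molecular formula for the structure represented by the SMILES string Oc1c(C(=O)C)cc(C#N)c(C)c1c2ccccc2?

Heavy atoms from the SMILES: 16 C, 1 N, 2 O.
Implicit hydrogens by atom environment:
  6 × C (aromatic): 1 H each → 6
  6 × C (aromatic): no H
  2 × C: 3 H each → 6
  2 × C: no H
  1 × N: no H
  1 × O: 1 H
  1 × O: no H
  Total hydrogens = 13.
Molecular formula: C16H13NO2

C16H13NO2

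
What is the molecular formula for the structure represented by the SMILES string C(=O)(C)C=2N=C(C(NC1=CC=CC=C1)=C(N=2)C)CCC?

C16H19N3O

Heavy atoms from the SMILES: 16 C, 3 N, 1 O.
Implicit hydrogens by atom environment:
  5 × C (aromatic): 1 H each → 5
  5 × C (aromatic): no H
  3 × C: 3 H each → 9
  2 × C: 2 H each → 4
  2 × N (aromatic): no H
  1 × C: no H
  1 × N: 1 H
  1 × O: no H
  Total hydrogens = 19.
Molecular formula: C16H19N3O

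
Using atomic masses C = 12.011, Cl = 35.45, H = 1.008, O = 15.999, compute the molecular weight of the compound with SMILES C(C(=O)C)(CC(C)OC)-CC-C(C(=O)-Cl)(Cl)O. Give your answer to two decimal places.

285.16

Molecular formula: C11H18Cl2O4.
M = 11×12.011 + 2×35.45 + 18×1.008 + 4×15.999 = 285.16 g/mol.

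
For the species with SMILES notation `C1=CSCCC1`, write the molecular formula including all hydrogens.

Heavy atoms from the SMILES: 5 C, 1 S.
Implicit hydrogens by atom environment:
  3 × C: 2 H each → 6
  2 × C: 1 H each → 2
  1 × S: no H
  Total hydrogens = 8.
Molecular formula: C5H8S

C5H8S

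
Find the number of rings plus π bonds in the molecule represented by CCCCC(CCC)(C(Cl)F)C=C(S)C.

1

Molecular formula from the SMILES: C12H22ClFS.
DoU = (2C + 2 + N − H − X)/2 = (2·12 + 2 + 0 − 22 − 2)/2 = 2/2 = 1.
(Structurally: 0 ring(s) + 1 π bond(s) = 1.)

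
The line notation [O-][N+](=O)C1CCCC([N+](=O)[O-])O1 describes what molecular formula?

C5H8N2O5

Heavy atoms from the SMILES: 5 C, 2 N, 5 O.
Implicit hydrogens by atom environment:
  3 × C: 2 H each → 6
  3 × O: no H
  2 × C: 1 H each → 2
  2 × N (charge +1): no H
  2 × O (charge -1): no H
  Total hydrogens = 8.
Molecular formula: C5H8N2O5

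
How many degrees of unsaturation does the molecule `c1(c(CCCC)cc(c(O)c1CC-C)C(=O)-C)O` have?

Molecular formula from the SMILES: C15H22O3.
DoU = (2C + 2 + N − H − X)/2 = (2·15 + 2 + 0 − 22 − 0)/2 = 10/2 = 5.
(Structurally: 1 ring(s) + 4 π bond(s) = 5.)

5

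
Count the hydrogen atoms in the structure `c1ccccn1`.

Hydrogens are implicit in SMILES; fill each atom to its normal valence:
  5 × C (aromatic): 1 H each → 5
  1 × N (aromatic): no H
  Total hydrogens = 5.

5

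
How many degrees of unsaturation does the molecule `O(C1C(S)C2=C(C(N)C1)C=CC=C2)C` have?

5

Molecular formula from the SMILES: C11H15NOS.
DoU = (2C + 2 + N − H − X)/2 = (2·11 + 2 + 1 − 15 − 0)/2 = 10/2 = 5.
(Structurally: 2 ring(s) + 3 π bond(s) = 5.)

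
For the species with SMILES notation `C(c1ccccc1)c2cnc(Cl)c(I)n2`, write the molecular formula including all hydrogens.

C11H8ClIN2

Heavy atoms from the SMILES: 11 C, 1 Cl, 1 I, 2 N.
Implicit hydrogens by atom environment:
  6 × C (aromatic): 1 H each → 6
  4 × C (aromatic): no H
  2 × N (aromatic): no H
  1 × C: 2 H
  1 × Cl: no H
  1 × I: no H
  Total hydrogens = 8.
Molecular formula: C11H8ClIN2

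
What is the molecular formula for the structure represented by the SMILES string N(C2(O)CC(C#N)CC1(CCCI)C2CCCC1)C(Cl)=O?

Heavy atoms from the SMILES: 15 C, 1 Cl, 1 I, 2 N, 2 O.
Implicit hydrogens by atom environment:
  9 × C: 2 H each → 18
  4 × C: no H
  2 × C: 1 H each → 2
  1 × Cl: no H
  1 × I: no H
  1 × N: 1 H
  1 × N: no H
  1 × O: 1 H
  1 × O: no H
  Total hydrogens = 22.
Molecular formula: C15H22ClIN2O2

C15H22ClIN2O2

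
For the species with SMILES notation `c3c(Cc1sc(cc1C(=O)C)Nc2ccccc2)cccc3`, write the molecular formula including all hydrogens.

Heavy atoms from the SMILES: 19 C, 1 N, 1 O, 1 S.
Implicit hydrogens by atom environment:
  11 × C (aromatic): 1 H each → 11
  5 × C (aromatic): no H
  1 × C: 3 H
  1 × C: 2 H
  1 × C: no H
  1 × N: 1 H
  1 × O: no H
  1 × S (aromatic): no H
  Total hydrogens = 17.
Molecular formula: C19H17NOS

C19H17NOS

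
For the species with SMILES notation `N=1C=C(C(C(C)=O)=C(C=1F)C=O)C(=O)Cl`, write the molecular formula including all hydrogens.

Heavy atoms from the SMILES: 9 C, 1 Cl, 1 F, 1 N, 3 O.
Implicit hydrogens by atom environment:
  4 × C (aromatic): no H
  3 × O: no H
  2 × C: no H
  1 × C: 3 H
  1 × C (aromatic): 1 H
  1 × C: 1 H
  1 × Cl: no H
  1 × F: no H
  1 × N (aromatic): no H
  Total hydrogens = 5.
Molecular formula: C9H5ClFNO3

C9H5ClFNO3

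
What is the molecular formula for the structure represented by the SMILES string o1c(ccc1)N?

Heavy atoms from the SMILES: 4 C, 1 N, 1 O.
Implicit hydrogens by atom environment:
  3 × C (aromatic): 1 H each → 3
  1 × C (aromatic): no H
  1 × N: 2 H
  1 × O (aromatic): no H
  Total hydrogens = 5.
Molecular formula: C4H5NO

C4H5NO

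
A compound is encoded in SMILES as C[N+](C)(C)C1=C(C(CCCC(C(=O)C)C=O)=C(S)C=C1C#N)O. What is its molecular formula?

Heavy atoms from the SMILES: 17 C, 2 N, 3 O, 1 S.
Implicit hydrogens by atom environment:
  5 × C (aromatic): no H
  4 × C: 3 H each → 12
  3 × C: 2 H each → 6
  2 × C: 1 H each → 2
  2 × C: no H
  2 × O: no H
  1 × C (aromatic): 1 H
  1 × N: no H
  1 × N (charge +1): no H
  1 × O: 1 H
  1 × S: 1 H
  Total hydrogens = 23.
Net charge +1.
Molecular formula: C17H23N2O3S+

C17H23N2O3S+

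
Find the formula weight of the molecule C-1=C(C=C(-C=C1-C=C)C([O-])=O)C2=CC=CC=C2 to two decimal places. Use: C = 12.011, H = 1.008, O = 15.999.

Molecular formula: C15H11O2-.
M = 15×12.011 + 11×1.008 + 2×15.999 = 223.25 g/mol.

223.25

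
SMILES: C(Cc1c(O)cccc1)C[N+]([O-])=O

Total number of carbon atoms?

The symbol for carbon appears 9 times in the SMILES. Lowercase c denotes aromatic carbon and counts toward C.

9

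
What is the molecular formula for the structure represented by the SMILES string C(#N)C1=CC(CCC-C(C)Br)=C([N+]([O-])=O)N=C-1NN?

C11H14BrN5O2

Heavy atoms from the SMILES: 1 Br, 11 C, 5 N, 2 O.
Implicit hydrogens by atom environment:
  4 × C (aromatic): no H
  3 × C: 2 H each → 6
  1 × Br: no H
  1 × C: 3 H
  1 × C (aromatic): 1 H
  1 × C: 1 H
  1 × C: no H
  1 × N: 2 H
  1 × N: 1 H
  1 × N (aromatic): no H
  1 × N (charge +1): no H
  1 × N: no H
  1 × O: no H
  1 × O (charge -1): no H
  Total hydrogens = 14.
Molecular formula: C11H14BrN5O2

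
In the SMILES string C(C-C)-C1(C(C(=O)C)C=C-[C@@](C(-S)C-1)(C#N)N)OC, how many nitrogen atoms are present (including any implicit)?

The symbol for nitrogen appears 2 times in the SMILES.

2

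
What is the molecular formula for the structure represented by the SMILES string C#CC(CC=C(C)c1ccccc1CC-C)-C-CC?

Heavy atoms from the SMILES: 19 C.
Implicit hydrogens by atom environment:
  5 × C: 2 H each → 10
  4 × C (aromatic): 1 H each → 4
  3 × C: 3 H each → 9
  3 × C: 1 H each → 3
  2 × C: no H
  2 × C (aromatic): no H
  Total hydrogens = 26.
Molecular formula: C19H26

C19H26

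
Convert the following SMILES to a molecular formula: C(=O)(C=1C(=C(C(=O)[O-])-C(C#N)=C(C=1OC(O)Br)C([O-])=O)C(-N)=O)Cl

[C12H4BrClN2O8]2-

Heavy atoms from the SMILES: 1 Br, 12 C, 1 Cl, 2 N, 8 O.
Implicit hydrogens by atom environment:
  6 × C (aromatic): no H
  5 × C: no H
  5 × O: no H
  2 × O (charge -1): no H
  1 × Br: no H
  1 × C: 1 H
  1 × Cl: no H
  1 × N: 2 H
  1 × N: no H
  1 × O: 1 H
  Total hydrogens = 4.
Net charge -2.
Molecular formula: [C12H4BrClN2O8]2-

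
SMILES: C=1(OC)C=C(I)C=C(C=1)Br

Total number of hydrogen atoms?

Hydrogens are implicit in SMILES; fill each atom to its normal valence:
  3 × C (aromatic): 1 H each → 3
  3 × C (aromatic): no H
  1 × Br: no H
  1 × C: 3 H
  1 × I: no H
  1 × O: no H
  Total hydrogens = 6.

6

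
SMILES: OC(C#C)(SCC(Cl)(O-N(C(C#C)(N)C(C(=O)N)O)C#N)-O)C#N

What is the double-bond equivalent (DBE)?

Molecular formula from the SMILES: C12H12ClN5O5S.
DoU = (2C + 2 + N − H − X)/2 = (2·12 + 2 + 5 − 12 − 1)/2 = 18/2 = 9.
(Structurally: 0 ring(s) + 9 π bond(s) = 9.)

9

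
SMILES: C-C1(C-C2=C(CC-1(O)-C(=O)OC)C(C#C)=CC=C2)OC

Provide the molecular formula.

Heavy atoms from the SMILES: 16 C, 4 O.
Implicit hydrogens by atom environment:
  4 × C: no H
  3 × C: 3 H each → 9
  3 × C (aromatic): 1 H each → 3
  3 × C (aromatic): no H
  3 × O: no H
  2 × C: 2 H each → 4
  1 × C: 1 H
  1 × O: 1 H
  Total hydrogens = 18.
Molecular formula: C16H18O4

C16H18O4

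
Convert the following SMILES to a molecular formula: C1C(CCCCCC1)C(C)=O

Heavy atoms from the SMILES: 10 C, 1 O.
Implicit hydrogens by atom environment:
  7 × C: 2 H each → 14
  1 × C: 3 H
  1 × C: 1 H
  1 × C: no H
  1 × O: no H
  Total hydrogens = 18.
Molecular formula: C10H18O

C10H18O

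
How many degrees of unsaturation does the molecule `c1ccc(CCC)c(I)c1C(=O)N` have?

5

Molecular formula from the SMILES: C10H12INO.
DoU = (2C + 2 + N − H − X)/2 = (2·10 + 2 + 1 − 12 − 1)/2 = 10/2 = 5.
(Structurally: 1 ring(s) + 4 π bond(s) = 5.)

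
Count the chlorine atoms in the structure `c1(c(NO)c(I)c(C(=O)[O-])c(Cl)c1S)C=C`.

1

The symbol for chlorine appears 1 time in the SMILES.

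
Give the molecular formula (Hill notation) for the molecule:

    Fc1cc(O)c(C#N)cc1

Heavy atoms from the SMILES: 7 C, 1 F, 1 N, 1 O.
Implicit hydrogens by atom environment:
  3 × C (aromatic): 1 H each → 3
  3 × C (aromatic): no H
  1 × C: no H
  1 × F: no H
  1 × N: no H
  1 × O: 1 H
  Total hydrogens = 4.
Molecular formula: C7H4FNO

C7H4FNO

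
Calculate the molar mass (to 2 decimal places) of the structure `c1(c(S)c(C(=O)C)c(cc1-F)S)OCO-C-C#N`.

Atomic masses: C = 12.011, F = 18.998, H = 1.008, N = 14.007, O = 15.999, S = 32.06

Molecular formula: C11H10FNO3S2.
M = 11×12.011 + 1×18.998 + 10×1.008 + 1×14.007 + 3×15.999 + 2×32.06 = 287.32 g/mol.

287.32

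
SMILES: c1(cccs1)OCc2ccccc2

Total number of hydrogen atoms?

Hydrogens are implicit in SMILES; fill each atom to its normal valence:
  8 × C (aromatic): 1 H each → 8
  2 × C (aromatic): no H
  1 × C: 2 H
  1 × O: no H
  1 × S (aromatic): no H
  Total hydrogens = 10.

10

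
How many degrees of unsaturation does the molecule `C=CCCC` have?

1

Molecular formula from the SMILES: C5H10.
DoU = (2C + 2 + N − H − X)/2 = (2·5 + 2 + 0 − 10 − 0)/2 = 2/2 = 1.
(Structurally: 0 ring(s) + 1 π bond(s) = 1.)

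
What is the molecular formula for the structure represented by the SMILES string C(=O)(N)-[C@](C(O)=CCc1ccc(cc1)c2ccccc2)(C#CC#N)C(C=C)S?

C23H20N2O2S

Heavy atoms from the SMILES: 23 C, 2 N, 2 O, 1 S.
Implicit hydrogens by atom environment:
  9 × C (aromatic): 1 H each → 9
  6 × C: no H
  3 × C: 1 H each → 3
  3 × C (aromatic): no H
  2 × C: 2 H each → 4
  1 × N: 2 H
  1 × N: no H
  1 × O: 1 H
  1 × O: no H
  1 × S: 1 H
  Total hydrogens = 20.
Molecular formula: C23H20N2O2S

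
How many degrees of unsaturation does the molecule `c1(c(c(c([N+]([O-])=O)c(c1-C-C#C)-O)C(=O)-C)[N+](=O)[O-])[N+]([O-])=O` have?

Molecular formula from the SMILES: C11H7N3O8.
DoU = (2C + 2 + N − H − X)/2 = (2·11 + 2 + 3 − 7 − 0)/2 = 20/2 = 10.
(Structurally: 1 ring(s) + 9 π bond(s) = 10.)

10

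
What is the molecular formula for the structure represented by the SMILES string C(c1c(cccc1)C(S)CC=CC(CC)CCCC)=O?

Heavy atoms from the SMILES: 18 C, 1 O, 1 S.
Implicit hydrogens by atom environment:
  5 × C: 2 H each → 10
  5 × C: 1 H each → 5
  4 × C (aromatic): 1 H each → 4
  2 × C: 3 H each → 6
  2 × C (aromatic): no H
  1 × O: no H
  1 × S: 1 H
  Total hydrogens = 26.
Molecular formula: C18H26OS

C18H26OS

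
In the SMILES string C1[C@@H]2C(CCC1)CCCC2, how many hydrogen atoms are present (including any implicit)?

Hydrogens are implicit in SMILES; fill each atom to its normal valence:
  8 × C: 2 H each → 16
  2 × C: 1 H each → 2
  Total hydrogens = 18.

18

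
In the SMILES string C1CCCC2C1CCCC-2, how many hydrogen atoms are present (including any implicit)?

18

Hydrogens are implicit in SMILES; fill each atom to its normal valence:
  8 × C: 2 H each → 16
  2 × C: 1 H each → 2
  Total hydrogens = 18.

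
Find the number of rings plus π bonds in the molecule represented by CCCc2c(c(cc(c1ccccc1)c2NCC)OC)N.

8

Molecular formula from the SMILES: C18H24N2O.
DoU = (2C + 2 + N − H − X)/2 = (2·18 + 2 + 2 − 24 − 0)/2 = 16/2 = 8.
(Structurally: 2 ring(s) + 6 π bond(s) = 8.)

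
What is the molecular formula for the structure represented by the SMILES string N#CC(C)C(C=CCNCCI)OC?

Heavy atoms from the SMILES: 10 C, 1 I, 2 N, 1 O.
Implicit hydrogens by atom environment:
  4 × C: 1 H each → 4
  3 × C: 2 H each → 6
  2 × C: 3 H each → 6
  1 × C: no H
  1 × I: no H
  1 × N: 1 H
  1 × N: no H
  1 × O: no H
  Total hydrogens = 17.
Molecular formula: C10H17IN2O

C10H17IN2O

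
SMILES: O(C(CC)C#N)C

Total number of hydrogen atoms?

9

Hydrogens are implicit in SMILES; fill each atom to its normal valence:
  2 × C: 3 H each → 6
  1 × C: 2 H
  1 × C: 1 H
  1 × C: no H
  1 × N: no H
  1 × O: no H
  Total hydrogens = 9.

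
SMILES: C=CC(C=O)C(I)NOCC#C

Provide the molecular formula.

C8H10INO2

Heavy atoms from the SMILES: 8 C, 1 I, 1 N, 2 O.
Implicit hydrogens by atom environment:
  5 × C: 1 H each → 5
  2 × C: 2 H each → 4
  2 × O: no H
  1 × C: no H
  1 × I: no H
  1 × N: 1 H
  Total hydrogens = 10.
Molecular formula: C8H10INO2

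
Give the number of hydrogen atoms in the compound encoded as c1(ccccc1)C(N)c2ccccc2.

Hydrogens are implicit in SMILES; fill each atom to its normal valence:
  10 × C (aromatic): 1 H each → 10
  2 × C (aromatic): no H
  1 × C: 1 H
  1 × N: 2 H
  Total hydrogens = 13.

13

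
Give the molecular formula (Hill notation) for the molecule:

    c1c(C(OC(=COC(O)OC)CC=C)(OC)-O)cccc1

C15H20O6

Heavy atoms from the SMILES: 15 C, 6 O.
Implicit hydrogens by atom environment:
  5 × C (aromatic): 1 H each → 5
  4 × O: no H
  3 × C: 1 H each → 3
  2 × C: 3 H each → 6
  2 × C: 2 H each → 4
  2 × C: no H
  2 × O: 1 H each → 2
  1 × C (aromatic): no H
  Total hydrogens = 20.
Molecular formula: C15H20O6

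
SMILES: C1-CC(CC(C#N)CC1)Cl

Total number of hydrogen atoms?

12

Hydrogens are implicit in SMILES; fill each atom to its normal valence:
  5 × C: 2 H each → 10
  2 × C: 1 H each → 2
  1 × C: no H
  1 × Cl: no H
  1 × N: no H
  Total hydrogens = 12.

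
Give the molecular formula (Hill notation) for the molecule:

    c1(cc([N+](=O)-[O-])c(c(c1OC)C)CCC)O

Heavy atoms from the SMILES: 11 C, 1 N, 4 O.
Implicit hydrogens by atom environment:
  5 × C (aromatic): no H
  3 × C: 3 H each → 9
  2 × C: 2 H each → 4
  2 × O: no H
  1 × C (aromatic): 1 H
  1 × N (charge +1): no H
  1 × O: 1 H
  1 × O (charge -1): no H
  Total hydrogens = 15.
Molecular formula: C11H15NO4

C11H15NO4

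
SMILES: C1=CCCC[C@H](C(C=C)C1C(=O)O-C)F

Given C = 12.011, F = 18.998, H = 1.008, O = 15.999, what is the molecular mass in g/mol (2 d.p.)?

212.26

Molecular formula: C12H17FO2.
M = 12×12.011 + 1×18.998 + 17×1.008 + 2×15.999 = 212.26 g/mol.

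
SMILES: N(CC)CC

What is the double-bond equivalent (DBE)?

Molecular formula from the SMILES: C4H11N.
DoU = (2C + 2 + N − H − X)/2 = (2·4 + 2 + 1 − 11 − 0)/2 = 0/2 = 0.
(Structurally: 0 ring(s) + 0 π bond(s) = 0.)

0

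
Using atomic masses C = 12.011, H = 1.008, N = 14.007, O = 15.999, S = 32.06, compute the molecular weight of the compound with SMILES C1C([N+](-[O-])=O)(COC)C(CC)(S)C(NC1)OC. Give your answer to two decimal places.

Molecular formula: C10H20N2O4S.
M = 10×12.011 + 20×1.008 + 2×14.007 + 4×15.999 + 1×32.06 = 264.34 g/mol.

264.34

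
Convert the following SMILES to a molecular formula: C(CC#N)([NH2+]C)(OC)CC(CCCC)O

C11H23N2O2+

Heavy atoms from the SMILES: 11 C, 2 N, 2 O.
Implicit hydrogens by atom environment:
  5 × C: 2 H each → 10
  3 × C: 3 H each → 9
  2 × C: no H
  1 × C: 1 H
  1 × N (charge +1): 2 H
  1 × N: no H
  1 × O: 1 H
  1 × O: no H
  Total hydrogens = 23.
Net charge +1.
Molecular formula: C11H23N2O2+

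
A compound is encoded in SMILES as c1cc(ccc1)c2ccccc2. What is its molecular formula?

C12H10

Heavy atoms from the SMILES: 12 C.
Implicit hydrogens by atom environment:
  10 × C (aromatic): 1 H each → 10
  2 × C (aromatic): no H
  Total hydrogens = 10.
Molecular formula: C12H10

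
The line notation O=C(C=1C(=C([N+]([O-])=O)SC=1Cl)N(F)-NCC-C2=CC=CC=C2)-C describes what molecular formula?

C14H13ClFN3O3S

Heavy atoms from the SMILES: 14 C, 1 Cl, 1 F, 3 N, 3 O, 1 S.
Implicit hydrogens by atom environment:
  5 × C (aromatic): 1 H each → 5
  5 × C (aromatic): no H
  2 × C: 2 H each → 4
  2 × O: no H
  1 × C: 3 H
  1 × C: no H
  1 × Cl: no H
  1 × F: no H
  1 × N: 1 H
  1 × N (charge +1): no H
  1 × N: no H
  1 × O (charge -1): no H
  1 × S (aromatic): no H
  Total hydrogens = 13.
Molecular formula: C14H13ClFN3O3S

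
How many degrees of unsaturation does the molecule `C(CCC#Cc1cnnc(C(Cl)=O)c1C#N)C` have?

Molecular formula from the SMILES: C12H10ClN3O.
DoU = (2C + 2 + N − H − X)/2 = (2·12 + 2 + 3 − 10 − 1)/2 = 18/2 = 9.
(Structurally: 1 ring(s) + 8 π bond(s) = 9.)

9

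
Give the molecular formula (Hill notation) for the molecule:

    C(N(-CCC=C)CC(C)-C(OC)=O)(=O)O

C10H17NO4

Heavy atoms from the SMILES: 10 C, 1 N, 4 O.
Implicit hydrogens by atom environment:
  4 × C: 2 H each → 8
  3 × O: no H
  2 × C: 3 H each → 6
  2 × C: 1 H each → 2
  2 × C: no H
  1 × N: no H
  1 × O: 1 H
  Total hydrogens = 17.
Molecular formula: C10H17NO4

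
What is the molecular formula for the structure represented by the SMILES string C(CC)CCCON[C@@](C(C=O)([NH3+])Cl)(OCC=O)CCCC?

Heavy atoms from the SMILES: 15 C, 1 Cl, 2 N, 4 O.
Implicit hydrogens by atom environment:
  9 × C: 2 H each → 18
  4 × O: no H
  2 × C: 3 H each → 6
  2 × C: 1 H each → 2
  2 × C: no H
  1 × Cl: no H
  1 × N (charge +1): 3 H
  1 × N: 1 H
  Total hydrogens = 30.
Net charge +1.
Molecular formula: C15H30ClN2O4+

C15H30ClN2O4+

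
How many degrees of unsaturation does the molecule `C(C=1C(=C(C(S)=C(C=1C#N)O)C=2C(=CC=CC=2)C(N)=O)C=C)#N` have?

14

Molecular formula from the SMILES: C17H11N3O2S.
DoU = (2C + 2 + N − H − X)/2 = (2·17 + 2 + 3 − 11 − 0)/2 = 28/2 = 14.
(Structurally: 2 ring(s) + 12 π bond(s) = 14.)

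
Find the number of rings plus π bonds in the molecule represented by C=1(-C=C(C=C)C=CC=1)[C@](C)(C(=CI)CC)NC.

6

Molecular formula from the SMILES: C15H20IN.
DoU = (2C + 2 + N − H − X)/2 = (2·15 + 2 + 1 − 20 − 1)/2 = 12/2 = 6.
(Structurally: 1 ring(s) + 5 π bond(s) = 6.)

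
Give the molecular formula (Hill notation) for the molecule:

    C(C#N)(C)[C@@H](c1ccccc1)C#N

C11H10N2

Heavy atoms from the SMILES: 11 C, 2 N.
Implicit hydrogens by atom environment:
  5 × C (aromatic): 1 H each → 5
  2 × C: 1 H each → 2
  2 × C: no H
  2 × N: no H
  1 × C: 3 H
  1 × C (aromatic): no H
  Total hydrogens = 10.
Molecular formula: C11H10N2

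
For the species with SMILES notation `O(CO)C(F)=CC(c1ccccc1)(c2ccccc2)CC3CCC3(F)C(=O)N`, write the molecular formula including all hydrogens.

C22H23F2NO3

Heavy atoms from the SMILES: 22 C, 2 F, 1 N, 3 O.
Implicit hydrogens by atom environment:
  10 × C (aromatic): 1 H each → 10
  4 × C: 2 H each → 8
  4 × C: no H
  2 × C: 1 H each → 2
  2 × C (aromatic): no H
  2 × F: no H
  2 × O: no H
  1 × N: 2 H
  1 × O: 1 H
  Total hydrogens = 23.
Molecular formula: C22H23F2NO3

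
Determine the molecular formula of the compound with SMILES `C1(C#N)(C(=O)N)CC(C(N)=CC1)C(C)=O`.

Heavy atoms from the SMILES: 10 C, 3 N, 2 O.
Implicit hydrogens by atom environment:
  5 × C: no H
  2 × C: 2 H each → 4
  2 × C: 1 H each → 2
  2 × N: 2 H each → 4
  2 × O: no H
  1 × C: 3 H
  1 × N: no H
  Total hydrogens = 13.
Molecular formula: C10H13N3O2

C10H13N3O2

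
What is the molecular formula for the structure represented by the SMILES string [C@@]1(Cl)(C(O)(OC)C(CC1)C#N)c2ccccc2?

C13H14ClNO2

Heavy atoms from the SMILES: 13 C, 1 Cl, 1 N, 2 O.
Implicit hydrogens by atom environment:
  5 × C (aromatic): 1 H each → 5
  3 × C: no H
  2 × C: 2 H each → 4
  1 × C: 3 H
  1 × C: 1 H
  1 × C (aromatic): no H
  1 × Cl: no H
  1 × N: no H
  1 × O: 1 H
  1 × O: no H
  Total hydrogens = 14.
Molecular formula: C13H14ClNO2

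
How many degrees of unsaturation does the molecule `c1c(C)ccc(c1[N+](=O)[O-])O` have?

5

Molecular formula from the SMILES: C7H7NO3.
DoU = (2C + 2 + N − H − X)/2 = (2·7 + 2 + 1 − 7 − 0)/2 = 10/2 = 5.
(Structurally: 1 ring(s) + 4 π bond(s) = 5.)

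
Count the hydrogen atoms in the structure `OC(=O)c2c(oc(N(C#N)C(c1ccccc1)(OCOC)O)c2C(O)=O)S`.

14

Hydrogens are implicit in SMILES; fill each atom to its normal valence:
  5 × C (aromatic): 1 H each → 5
  5 × C (aromatic): no H
  4 × C: no H
  4 × O: no H
  3 × O: 1 H each → 3
  2 × N: no H
  1 × C: 3 H
  1 × C: 2 H
  1 × O (aromatic): no H
  1 × S: 1 H
  Total hydrogens = 14.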